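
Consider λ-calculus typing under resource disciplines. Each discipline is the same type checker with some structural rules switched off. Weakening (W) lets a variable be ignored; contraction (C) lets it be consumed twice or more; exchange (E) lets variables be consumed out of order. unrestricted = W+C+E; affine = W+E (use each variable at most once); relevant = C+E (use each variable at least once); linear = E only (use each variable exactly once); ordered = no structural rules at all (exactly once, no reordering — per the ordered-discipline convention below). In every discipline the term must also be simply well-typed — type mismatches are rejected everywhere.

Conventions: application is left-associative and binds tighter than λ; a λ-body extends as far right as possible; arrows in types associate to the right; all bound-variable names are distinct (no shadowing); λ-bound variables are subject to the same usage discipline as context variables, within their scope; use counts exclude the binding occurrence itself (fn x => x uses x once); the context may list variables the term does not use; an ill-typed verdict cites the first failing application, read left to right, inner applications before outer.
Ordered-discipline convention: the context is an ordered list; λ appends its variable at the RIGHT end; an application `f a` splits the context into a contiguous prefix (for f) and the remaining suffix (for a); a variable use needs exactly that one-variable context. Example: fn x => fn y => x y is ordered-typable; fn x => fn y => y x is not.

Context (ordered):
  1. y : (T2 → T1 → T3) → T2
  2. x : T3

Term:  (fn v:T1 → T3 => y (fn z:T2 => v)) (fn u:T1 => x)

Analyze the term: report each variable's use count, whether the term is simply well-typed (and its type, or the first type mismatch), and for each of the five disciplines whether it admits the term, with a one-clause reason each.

usage: y ×1, x ×1, v (λ-bound) ×1, z (λ-bound) ×0, u (λ-bound) ×0
uses in reading order: y, v, x
typing: well-typed at T2
ordered: ✗, needs weakening: z, u unused
linear: ✗, needs weakening: z, u unused
affine: ✓, none of y, x, v, z, u used more than once
relevant: ✗, needs weakening: z, u unused
unrestricted: ✓, type-checks (T2) and nothing is barred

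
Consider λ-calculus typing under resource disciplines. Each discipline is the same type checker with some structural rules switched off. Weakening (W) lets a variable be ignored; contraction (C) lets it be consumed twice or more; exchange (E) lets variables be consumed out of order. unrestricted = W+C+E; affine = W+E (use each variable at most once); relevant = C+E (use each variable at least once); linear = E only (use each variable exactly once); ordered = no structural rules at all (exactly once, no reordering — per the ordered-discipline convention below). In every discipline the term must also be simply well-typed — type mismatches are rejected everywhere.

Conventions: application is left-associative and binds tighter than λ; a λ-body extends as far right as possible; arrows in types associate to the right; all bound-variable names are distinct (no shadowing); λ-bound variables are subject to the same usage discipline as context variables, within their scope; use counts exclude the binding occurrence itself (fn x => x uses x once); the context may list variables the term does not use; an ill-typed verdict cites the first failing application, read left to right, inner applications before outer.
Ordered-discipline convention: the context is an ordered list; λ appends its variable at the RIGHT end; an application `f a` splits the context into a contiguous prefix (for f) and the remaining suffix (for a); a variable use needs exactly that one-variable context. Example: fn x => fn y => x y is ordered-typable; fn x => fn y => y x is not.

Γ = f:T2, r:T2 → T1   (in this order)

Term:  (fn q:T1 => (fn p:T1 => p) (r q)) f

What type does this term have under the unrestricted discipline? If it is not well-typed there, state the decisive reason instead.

not well-typed under unrestricted — the type mismatch rejects it
counts: f=1, r=1, q [bound]=1, p [bound]=1
uses in reading order: p, r, q, f
typing: ill-typed: an application expects T2 but receives T1
per-discipline verdicts: ordered ✗ · linear ✗ · affine ✗ · relevant ✗ · unrestricted ✗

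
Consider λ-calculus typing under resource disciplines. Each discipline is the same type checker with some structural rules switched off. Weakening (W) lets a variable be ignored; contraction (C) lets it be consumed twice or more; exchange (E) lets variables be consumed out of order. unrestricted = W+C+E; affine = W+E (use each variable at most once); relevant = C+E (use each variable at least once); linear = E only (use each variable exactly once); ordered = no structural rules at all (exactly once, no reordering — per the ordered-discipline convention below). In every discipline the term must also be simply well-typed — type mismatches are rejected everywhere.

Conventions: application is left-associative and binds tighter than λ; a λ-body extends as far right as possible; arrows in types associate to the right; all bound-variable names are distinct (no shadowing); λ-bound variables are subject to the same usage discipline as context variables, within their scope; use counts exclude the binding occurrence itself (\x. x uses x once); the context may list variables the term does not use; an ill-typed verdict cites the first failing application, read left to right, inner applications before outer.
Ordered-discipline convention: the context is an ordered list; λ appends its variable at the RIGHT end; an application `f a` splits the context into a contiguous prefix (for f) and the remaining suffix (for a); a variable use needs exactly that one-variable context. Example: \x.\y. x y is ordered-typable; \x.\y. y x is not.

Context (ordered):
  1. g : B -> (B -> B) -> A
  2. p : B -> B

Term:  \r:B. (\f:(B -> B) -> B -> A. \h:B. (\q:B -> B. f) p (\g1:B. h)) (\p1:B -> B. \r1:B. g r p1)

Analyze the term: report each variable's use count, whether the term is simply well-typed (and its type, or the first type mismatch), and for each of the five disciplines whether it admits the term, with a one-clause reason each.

counts: g: 1×; p: 1×; r (bound): 1×; f (bound): 1×; h (bound): 1×; q (bound): 0×; g1 (bound): 0×; p1 (bound): 1×; r1 (bound): 0×
left-to-right use order: f, p, h, g, r, p1
typing: the term checks, with type B -> B -> B -> A
ordered: ✗ — q, g1, r1 never used (weakening)
linear: ✗ — q, g1, r1 never used (weakening)
affine: ✓ — at most one use each (g, p, r, f, h, q, g1, p1, r1)
relevant: ✗ — q, g1, r1 never used (weakening)
unrestricted: ✓ — simply typable at B -> B -> B -> A; W, C, E all held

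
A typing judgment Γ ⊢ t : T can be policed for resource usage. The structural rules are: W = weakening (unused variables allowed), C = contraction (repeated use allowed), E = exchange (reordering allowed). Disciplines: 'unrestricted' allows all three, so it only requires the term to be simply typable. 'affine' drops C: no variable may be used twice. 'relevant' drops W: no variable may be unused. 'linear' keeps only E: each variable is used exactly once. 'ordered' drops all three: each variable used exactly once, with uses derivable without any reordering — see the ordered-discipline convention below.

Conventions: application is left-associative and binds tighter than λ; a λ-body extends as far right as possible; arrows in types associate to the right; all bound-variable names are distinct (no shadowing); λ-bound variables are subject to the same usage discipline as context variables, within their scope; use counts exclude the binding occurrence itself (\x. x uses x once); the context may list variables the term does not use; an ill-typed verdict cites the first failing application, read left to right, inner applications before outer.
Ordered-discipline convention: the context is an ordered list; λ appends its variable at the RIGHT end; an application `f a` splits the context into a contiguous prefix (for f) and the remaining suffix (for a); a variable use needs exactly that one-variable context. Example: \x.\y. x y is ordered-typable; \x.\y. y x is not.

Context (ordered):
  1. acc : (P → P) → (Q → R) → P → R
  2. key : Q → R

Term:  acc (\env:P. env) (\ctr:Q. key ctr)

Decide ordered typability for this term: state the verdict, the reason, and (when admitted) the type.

yes — one use each (acc, key, env, ctr); ordered split holds; term : P → R
use counts: acc: 1; key: 1; env [bound]: 1; ctr [bound]: 1
use order (left to right): acc, env, key, ctr
typing: the term checks, with type P → R
per-discipline verdicts: ordered ✓, linear ✓, affine ✓, relevant ✓, unrestricted ✓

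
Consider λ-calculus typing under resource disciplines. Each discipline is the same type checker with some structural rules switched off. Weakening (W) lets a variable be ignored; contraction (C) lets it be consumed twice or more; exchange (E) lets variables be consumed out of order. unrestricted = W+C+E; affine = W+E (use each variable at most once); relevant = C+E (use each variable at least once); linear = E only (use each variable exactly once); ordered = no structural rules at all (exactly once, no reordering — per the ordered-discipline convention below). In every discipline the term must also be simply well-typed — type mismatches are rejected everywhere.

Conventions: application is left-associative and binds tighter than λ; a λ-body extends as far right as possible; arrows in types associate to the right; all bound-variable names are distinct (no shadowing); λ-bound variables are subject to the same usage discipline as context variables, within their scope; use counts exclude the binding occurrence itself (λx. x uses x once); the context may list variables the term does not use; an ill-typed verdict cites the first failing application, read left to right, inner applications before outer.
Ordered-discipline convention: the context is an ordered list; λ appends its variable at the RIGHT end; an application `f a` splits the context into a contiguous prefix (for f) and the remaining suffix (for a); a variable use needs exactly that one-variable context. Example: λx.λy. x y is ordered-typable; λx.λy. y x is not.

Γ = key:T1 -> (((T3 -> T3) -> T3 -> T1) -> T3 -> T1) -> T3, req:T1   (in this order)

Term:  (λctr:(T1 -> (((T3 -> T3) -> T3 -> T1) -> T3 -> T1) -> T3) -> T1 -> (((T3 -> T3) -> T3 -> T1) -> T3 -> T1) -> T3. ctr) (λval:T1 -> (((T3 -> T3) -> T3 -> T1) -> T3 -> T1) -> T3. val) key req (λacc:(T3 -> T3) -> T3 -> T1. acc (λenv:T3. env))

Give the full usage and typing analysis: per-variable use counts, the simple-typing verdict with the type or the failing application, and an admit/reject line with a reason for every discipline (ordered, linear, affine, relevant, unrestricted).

variable uses: key=1; req=1; ctr (bound)=1; val (bound)=1; acc (bound)=1; env (bound)=1
uses in reading order: ctr, val, key, req, acc, env
typing: well-typed — term : T3
ordered: ✓, key, req, ctr, val, acc, env: once each, no exchange needed
linear: ✓, single use per variable (key, req, ctr, val, acc, env)
affine: ✓, key, req, ctr, val, acc, env: no repeats, contraction unneeded
relevant: ✓, key, req, ctr, val, acc, env: all used, weakening unneeded
unrestricted: ✓, type-checks (T3) and nothing is barred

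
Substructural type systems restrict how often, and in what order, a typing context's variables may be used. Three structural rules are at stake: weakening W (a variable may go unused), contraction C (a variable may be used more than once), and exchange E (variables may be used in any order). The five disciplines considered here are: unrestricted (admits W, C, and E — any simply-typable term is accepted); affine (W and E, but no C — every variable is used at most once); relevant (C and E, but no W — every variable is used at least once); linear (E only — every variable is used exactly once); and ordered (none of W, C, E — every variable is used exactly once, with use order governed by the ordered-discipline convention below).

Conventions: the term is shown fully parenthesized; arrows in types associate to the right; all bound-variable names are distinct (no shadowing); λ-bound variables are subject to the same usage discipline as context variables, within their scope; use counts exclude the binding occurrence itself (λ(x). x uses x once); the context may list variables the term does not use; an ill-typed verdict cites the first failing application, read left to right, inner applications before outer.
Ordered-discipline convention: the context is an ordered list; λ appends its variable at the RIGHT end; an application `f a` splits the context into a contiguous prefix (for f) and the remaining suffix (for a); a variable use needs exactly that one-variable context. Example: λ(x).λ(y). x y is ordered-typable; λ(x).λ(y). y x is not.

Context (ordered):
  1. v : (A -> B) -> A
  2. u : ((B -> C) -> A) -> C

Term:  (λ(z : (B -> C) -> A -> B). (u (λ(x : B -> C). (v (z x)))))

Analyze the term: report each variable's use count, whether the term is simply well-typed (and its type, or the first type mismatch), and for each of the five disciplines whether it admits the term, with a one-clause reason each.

usage: v: 1; u: 1; z (λ-bound): 1; x (λ-bound): 1
uses in reading order: u, v, z, x
typing: well-typed at ((B -> C) -> A -> B) -> C
ordered ✗ (no ordered split (uses run u, v, z, x))
linear ✓ (v, u, z, x: one use apiece)
affine ✓ (no duplicate uses among v, u, z, x)
relevant ✓ (none of v, u, z, x goes unused)
unrestricted ✓ (typability at ((B -> C) -> A -> B) -> C is all that's needed)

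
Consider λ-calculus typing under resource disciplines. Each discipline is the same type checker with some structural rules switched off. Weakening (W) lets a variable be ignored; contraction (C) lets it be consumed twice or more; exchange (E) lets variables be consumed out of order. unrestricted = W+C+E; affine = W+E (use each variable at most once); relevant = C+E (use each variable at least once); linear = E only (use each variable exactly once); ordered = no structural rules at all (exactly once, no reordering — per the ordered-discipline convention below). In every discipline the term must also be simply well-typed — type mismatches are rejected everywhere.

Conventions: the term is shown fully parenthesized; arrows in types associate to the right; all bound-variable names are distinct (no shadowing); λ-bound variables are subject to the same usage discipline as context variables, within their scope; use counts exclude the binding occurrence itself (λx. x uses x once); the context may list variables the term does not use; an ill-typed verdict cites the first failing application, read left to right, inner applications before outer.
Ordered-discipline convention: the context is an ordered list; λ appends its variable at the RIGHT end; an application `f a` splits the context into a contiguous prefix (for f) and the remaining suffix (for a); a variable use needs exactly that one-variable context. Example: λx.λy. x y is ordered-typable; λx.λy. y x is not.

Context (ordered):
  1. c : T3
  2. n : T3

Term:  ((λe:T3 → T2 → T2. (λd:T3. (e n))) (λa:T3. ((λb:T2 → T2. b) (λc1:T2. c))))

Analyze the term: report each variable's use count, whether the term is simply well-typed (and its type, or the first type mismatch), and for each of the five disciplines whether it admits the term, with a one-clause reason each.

counts: c=1; n=1; e (bound)=1; d (bound)=0; a (bound)=0; b (bound)=1; c1 (bound)=0
order of uses: e, n, b, c
typing: ill-typed: an argument T2 → T3 mismatches the expected T2 → T2
ordered: ✗, not simply typable
linear: ✗, fails simple typing
affine: ✗, a type mismatch blocks all five
relevant: ✗, the type mismatch rejects it
unrestricted: ✗, not simply typable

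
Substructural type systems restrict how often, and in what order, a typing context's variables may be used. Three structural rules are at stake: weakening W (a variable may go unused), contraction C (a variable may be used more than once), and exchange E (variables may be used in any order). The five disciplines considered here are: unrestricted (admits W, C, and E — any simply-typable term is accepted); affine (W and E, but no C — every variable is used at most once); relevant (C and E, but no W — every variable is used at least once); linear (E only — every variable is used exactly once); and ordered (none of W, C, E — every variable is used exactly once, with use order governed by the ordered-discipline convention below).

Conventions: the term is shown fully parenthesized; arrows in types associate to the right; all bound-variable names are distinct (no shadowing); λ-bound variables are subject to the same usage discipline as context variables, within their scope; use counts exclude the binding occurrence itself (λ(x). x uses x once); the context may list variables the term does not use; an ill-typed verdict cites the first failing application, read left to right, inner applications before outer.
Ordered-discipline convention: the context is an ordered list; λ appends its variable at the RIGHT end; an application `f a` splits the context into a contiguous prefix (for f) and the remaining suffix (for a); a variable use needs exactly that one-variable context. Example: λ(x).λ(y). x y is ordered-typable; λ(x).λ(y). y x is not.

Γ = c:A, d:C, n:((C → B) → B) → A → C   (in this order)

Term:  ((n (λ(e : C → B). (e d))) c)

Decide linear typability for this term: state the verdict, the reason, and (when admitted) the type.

yes — single use per variable (c, d, n, e); term : C
counts: c ×1, d ×1, n ×1, e (λ-bound) ×1
use order (left to right): n, e, d, c
typing: the term checks, with type C
all disciplines: ordered ✗, linear ✓, affine ✓, relevant ✓, unrestricted ✓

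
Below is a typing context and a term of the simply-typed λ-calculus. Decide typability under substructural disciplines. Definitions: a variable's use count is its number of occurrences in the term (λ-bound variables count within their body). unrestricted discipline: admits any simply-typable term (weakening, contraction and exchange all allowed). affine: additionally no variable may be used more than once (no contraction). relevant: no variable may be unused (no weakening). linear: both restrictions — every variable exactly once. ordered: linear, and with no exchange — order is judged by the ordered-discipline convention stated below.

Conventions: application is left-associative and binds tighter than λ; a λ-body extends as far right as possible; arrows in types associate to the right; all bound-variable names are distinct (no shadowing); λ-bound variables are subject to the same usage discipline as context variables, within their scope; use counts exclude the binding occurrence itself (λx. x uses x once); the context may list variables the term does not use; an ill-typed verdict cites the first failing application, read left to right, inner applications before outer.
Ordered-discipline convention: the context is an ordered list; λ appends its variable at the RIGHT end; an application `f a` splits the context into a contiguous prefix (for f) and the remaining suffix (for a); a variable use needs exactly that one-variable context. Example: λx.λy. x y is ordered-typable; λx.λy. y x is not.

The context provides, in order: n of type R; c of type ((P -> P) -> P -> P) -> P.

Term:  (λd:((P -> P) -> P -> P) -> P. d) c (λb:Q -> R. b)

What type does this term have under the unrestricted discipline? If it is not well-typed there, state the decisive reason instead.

not well-typed under unrestricted — the type mismatch rejects it
variable uses: n: 0×; c: 1×; d (bound): 1×; b (bound): 1×
left-to-right use order: d, c, b
typing: ill-typed: an application expects (P -> P) -> P -> P but receives (Q -> R) -> Q -> R
per-discipline verdicts: ordered ✗, linear ✗, affine ✗, relevant ✗, unrestricted ✗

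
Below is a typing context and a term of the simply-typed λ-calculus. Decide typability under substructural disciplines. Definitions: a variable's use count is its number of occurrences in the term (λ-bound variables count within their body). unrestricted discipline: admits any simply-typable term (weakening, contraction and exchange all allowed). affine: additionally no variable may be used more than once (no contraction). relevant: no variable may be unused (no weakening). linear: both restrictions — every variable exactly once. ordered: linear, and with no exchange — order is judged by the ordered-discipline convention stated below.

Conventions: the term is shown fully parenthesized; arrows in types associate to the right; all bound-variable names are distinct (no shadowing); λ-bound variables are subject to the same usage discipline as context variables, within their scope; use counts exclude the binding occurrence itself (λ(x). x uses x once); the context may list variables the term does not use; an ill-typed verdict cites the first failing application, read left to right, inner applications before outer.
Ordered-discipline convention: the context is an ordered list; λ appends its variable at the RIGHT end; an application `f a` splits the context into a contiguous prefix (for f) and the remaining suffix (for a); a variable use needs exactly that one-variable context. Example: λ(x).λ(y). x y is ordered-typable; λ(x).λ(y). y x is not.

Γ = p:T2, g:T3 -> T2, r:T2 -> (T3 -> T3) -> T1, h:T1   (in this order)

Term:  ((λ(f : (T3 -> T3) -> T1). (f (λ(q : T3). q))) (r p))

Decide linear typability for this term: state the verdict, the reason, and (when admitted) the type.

no — g, h never used (weakening)
use counts: p ×1; g ×0; r ×1; h ×0; f (λ-bound) ×1; q (λ-bound) ×1
use order (left to right): f, q, r, p
typing: ✓ — T1
per-discipline verdicts: ordered ✗ | linear ✗ | affine ✓ | relevant ✗ | unrestricted ✓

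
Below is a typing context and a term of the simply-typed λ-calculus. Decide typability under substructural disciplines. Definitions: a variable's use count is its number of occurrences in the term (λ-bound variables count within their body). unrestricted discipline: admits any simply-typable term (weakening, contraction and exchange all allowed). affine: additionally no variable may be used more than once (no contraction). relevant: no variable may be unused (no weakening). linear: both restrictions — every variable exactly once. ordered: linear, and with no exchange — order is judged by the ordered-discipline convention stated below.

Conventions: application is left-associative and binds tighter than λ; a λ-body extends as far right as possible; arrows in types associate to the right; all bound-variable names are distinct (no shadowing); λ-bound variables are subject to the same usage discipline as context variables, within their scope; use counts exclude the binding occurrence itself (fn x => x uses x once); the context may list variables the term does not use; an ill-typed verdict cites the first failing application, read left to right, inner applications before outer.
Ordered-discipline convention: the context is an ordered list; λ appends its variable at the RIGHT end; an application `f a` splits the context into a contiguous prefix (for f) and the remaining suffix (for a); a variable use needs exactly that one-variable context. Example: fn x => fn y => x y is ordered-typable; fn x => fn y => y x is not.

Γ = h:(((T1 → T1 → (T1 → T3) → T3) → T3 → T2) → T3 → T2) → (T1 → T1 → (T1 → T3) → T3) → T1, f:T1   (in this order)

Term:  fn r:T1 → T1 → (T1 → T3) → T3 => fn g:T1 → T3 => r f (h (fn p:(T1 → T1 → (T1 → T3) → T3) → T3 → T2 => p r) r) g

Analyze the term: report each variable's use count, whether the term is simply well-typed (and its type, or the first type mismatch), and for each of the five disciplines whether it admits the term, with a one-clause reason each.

counts: h: 1, f: 1, r (bound): 3, g (bound): 1, p (bound): 1
use order (left to right): r, f, h, p, r, r, g
typing: ✓ — (T1 → T1 → (T1 → T3) → T3) → (T1 → T3) → T3
ordered ✗ (needs contraction — r ×3)
linear ✗ (needs contraction — r ×3)
affine ✗ (needs contraction — r ×3)
relevant ✓ (none of h, f, r, g, p goes unused)
unrestricted ✓ (well-typed at (T1 → T1 → (T1 → T3) → T3) → (T1 → T3) → T3; no restrictions here)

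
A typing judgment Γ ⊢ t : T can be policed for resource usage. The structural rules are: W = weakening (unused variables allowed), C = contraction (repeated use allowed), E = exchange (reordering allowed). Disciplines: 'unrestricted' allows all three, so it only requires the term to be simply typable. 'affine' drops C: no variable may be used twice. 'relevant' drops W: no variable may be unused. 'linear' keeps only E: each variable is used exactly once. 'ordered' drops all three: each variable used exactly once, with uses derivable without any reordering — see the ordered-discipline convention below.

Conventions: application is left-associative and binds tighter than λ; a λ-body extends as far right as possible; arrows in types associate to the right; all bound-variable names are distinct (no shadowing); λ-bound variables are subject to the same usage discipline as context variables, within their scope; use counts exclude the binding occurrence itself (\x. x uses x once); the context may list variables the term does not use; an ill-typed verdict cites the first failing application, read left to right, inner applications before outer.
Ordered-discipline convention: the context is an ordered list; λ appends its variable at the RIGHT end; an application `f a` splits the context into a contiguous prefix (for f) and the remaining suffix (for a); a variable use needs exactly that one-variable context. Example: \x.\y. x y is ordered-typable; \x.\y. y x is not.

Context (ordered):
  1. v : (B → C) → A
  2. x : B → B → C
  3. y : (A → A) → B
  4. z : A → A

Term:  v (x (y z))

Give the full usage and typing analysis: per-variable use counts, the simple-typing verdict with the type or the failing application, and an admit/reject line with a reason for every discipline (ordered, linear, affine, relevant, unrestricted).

variable uses: v=1; x=1; y=1; z=1
order of uses: v, x, y, z
typing: well-typed at A
ordered: ✓ — one use each (v, x, y, z); ordered split holds
linear: ✓ — exactly-once usage across v, x, y, z
affine: ✓ — at most one use each (v, x, y, z)
relevant: ✓ — v, x, y, z: all used, weakening unneeded
unrestricted: ✓ — type-checks (A) and nothing is barred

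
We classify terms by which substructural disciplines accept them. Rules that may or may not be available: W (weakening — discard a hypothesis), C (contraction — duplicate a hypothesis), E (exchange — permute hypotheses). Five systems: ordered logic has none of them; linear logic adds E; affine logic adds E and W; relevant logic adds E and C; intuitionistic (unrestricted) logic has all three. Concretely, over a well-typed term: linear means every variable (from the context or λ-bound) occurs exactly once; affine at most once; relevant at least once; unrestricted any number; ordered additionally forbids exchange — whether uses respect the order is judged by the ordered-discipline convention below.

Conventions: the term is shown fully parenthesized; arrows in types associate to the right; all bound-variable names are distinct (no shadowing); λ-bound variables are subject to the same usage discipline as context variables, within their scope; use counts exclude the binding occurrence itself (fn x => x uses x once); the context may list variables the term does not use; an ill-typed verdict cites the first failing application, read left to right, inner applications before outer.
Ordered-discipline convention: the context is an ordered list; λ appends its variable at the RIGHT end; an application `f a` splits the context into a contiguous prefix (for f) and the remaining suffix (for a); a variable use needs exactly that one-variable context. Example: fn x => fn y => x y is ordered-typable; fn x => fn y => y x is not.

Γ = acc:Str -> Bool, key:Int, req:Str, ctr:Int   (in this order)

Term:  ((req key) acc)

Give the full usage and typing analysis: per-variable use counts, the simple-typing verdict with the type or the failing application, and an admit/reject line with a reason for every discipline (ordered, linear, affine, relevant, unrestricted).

use counts: acc ×1; key ×1; req ×1; ctr ×0
order of uses: req, key, acc
typing: ill-typed: applying a non-function (Str)
ordered: ✗ — the type mismatch rejects it
linear: ✗ — not simply typable
affine: ✗ — fails simple typing
relevant: ✗ — a type mismatch blocks all five
unrestricted: ✗ — the type mismatch rejects it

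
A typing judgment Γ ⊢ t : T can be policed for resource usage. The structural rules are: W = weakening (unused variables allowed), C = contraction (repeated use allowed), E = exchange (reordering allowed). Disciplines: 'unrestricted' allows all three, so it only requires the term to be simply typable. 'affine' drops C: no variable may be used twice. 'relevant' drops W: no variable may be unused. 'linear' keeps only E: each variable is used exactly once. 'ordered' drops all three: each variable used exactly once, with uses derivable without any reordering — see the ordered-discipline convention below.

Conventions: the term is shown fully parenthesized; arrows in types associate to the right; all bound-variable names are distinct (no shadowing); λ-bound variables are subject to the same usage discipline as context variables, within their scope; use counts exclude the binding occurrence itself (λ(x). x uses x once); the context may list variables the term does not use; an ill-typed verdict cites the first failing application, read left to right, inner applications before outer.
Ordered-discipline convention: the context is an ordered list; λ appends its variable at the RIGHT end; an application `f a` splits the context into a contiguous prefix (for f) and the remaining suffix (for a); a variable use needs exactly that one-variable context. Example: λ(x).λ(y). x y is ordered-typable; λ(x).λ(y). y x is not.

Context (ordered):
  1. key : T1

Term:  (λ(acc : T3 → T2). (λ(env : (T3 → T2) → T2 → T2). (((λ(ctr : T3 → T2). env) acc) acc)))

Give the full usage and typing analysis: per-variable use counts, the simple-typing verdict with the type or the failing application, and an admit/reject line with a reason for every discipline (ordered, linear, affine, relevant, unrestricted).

counts: key ×0, acc (bound) ×2, env (bound) ×1, ctr (bound) ×0
order of uses: env, acc, acc
typing: the term checks, with type (T3 → T2) → ((T3 → T2) → T2 → T2) → T2 → T2
ordered: ✗ — repeated use of acc ×2; key, ctr left unused
linear: ✗ — repeated use of acc ×2; key, ctr left unused
affine: ✗ — repeated use of acc ×2
relevant: ✗ — key, ctr left unused
unrestricted: ✓ — typability at (T3 → T2) → ((T3 → T2) → T2 → T2) → T2 → T2 is all that's needed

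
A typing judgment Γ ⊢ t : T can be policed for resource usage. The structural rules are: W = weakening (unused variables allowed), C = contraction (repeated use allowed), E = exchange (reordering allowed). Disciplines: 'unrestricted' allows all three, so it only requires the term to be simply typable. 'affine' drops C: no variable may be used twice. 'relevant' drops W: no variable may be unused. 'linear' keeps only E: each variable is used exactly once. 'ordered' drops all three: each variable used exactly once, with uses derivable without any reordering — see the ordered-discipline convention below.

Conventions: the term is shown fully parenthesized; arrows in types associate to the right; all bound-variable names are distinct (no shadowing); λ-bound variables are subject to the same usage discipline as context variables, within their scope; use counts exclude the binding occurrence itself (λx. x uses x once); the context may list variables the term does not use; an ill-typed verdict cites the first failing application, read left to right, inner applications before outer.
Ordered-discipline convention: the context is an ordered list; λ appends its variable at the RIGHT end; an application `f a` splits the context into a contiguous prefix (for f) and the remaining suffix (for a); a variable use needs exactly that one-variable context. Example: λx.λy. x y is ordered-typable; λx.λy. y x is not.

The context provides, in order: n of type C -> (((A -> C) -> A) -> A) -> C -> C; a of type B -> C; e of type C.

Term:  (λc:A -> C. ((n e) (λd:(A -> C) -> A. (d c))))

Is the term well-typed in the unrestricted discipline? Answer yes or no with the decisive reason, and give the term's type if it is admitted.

yes — typability at (A -> C) -> C -> C is all that's needed; term : (A -> C) -> C -> C
use counts: n: 1; a: 0; e: 1; c [bound]: 1; d [bound]: 1
uses in reading order: n, e, d, c
typing: well-typed — term : (A -> C) -> C -> C
all disciplines: ordered ✗ · linear ✗ · affine ✓ · relevant ✗ · unrestricted ✓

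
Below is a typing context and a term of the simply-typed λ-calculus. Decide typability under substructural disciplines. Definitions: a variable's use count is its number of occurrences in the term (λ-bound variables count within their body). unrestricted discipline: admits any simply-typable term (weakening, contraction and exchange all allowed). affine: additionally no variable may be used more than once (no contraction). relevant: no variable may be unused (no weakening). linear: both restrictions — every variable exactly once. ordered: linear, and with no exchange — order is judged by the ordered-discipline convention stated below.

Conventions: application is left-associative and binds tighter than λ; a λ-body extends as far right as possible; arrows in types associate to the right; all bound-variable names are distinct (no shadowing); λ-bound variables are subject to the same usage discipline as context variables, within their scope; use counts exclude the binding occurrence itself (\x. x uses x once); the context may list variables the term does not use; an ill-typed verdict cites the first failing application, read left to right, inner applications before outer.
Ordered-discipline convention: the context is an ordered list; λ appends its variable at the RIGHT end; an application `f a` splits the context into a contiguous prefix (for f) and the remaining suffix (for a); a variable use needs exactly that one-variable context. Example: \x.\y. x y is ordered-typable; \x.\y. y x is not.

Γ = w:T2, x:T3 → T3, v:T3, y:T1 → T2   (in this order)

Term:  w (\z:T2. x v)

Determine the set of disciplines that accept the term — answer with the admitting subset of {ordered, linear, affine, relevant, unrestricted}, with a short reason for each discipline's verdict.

admitting disciplines: none
counts: w: 1, x: 1, v: 1, y: 0, z (λ-bound): 0
left-to-right use order: w, x, v
typing: ill-typed: applying a non-function (T2)
ordered ✗ (a type mismatch blocks all five)
linear ✗ (the type mismatch rejects it)
affine ✗ (not simply typable)
relevant ✗ (fails simple typing)
unrestricted ✗ (a type mismatch blocks all five)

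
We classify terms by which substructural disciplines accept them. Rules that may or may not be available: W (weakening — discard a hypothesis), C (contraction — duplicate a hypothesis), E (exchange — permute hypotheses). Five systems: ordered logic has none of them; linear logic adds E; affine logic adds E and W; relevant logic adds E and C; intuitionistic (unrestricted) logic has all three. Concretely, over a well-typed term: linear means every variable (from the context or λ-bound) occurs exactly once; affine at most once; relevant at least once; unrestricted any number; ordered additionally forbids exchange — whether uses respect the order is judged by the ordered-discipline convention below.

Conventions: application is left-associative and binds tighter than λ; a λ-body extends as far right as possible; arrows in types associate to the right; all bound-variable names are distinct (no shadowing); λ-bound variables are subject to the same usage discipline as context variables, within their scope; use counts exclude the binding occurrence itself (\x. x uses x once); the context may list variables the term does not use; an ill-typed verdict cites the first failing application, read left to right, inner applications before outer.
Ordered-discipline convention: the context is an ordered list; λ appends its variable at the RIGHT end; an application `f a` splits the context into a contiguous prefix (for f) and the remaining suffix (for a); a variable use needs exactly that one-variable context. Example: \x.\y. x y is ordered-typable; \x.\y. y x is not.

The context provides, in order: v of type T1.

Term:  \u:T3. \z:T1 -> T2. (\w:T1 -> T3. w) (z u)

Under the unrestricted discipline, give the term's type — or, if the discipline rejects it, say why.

not well-typed under unrestricted — a type mismatch blocks all five
variable uses: v: 0; u (λ-bound): 1; z (λ-bound): 1; w (λ-bound): 1
left-to-right use order: w, z, u
typing: ill-typed: argument of type T3 where T1 is required
summary: ordered ✗; linear ✗; affine ✗; relevant ✗; unrestricted ✗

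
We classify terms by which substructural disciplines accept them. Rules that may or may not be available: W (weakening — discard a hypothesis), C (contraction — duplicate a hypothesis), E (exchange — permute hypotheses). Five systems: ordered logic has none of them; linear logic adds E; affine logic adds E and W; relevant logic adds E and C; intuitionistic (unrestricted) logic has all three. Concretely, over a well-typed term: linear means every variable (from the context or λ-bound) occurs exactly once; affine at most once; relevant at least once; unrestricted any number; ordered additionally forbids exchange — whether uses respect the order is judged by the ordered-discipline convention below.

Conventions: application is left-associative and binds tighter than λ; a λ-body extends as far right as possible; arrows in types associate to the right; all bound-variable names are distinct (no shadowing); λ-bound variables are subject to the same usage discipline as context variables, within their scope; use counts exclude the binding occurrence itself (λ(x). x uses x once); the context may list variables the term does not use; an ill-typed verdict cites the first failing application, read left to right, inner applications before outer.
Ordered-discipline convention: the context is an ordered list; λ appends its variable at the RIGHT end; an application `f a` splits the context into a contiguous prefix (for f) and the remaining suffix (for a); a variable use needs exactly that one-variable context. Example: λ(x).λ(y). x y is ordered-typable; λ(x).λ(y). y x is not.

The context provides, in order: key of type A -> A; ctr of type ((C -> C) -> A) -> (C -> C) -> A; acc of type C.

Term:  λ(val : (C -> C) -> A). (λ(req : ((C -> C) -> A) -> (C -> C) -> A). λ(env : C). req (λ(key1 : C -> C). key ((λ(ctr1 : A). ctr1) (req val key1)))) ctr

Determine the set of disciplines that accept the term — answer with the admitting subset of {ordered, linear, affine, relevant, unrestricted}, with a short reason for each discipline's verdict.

admitted by: unrestricted
use counts: key=1, ctr=1, acc=0, val (bound)=1, req (bound)=2, env (bound)=0, key1 (bound)=1, ctr1 (bound)=1
uses in reading order: req, key, ctr1, req, val, key1, ctr
typing: well-typed — term : ((C -> C) -> A) -> C -> (C -> C) -> A
ordered: ✗, repeated use of req ×2; needs weakening: acc, env unused
linear: ✗, repeated use of req ×2; needs weakening: acc, env unused
affine: ✗, repeated use of req ×2
relevant: ✗, needs weakening: acc, env unused
unrestricted: ✓, simply typable at ((C -> C) -> A) -> C -> (C -> C) -> A; W, C, E all held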